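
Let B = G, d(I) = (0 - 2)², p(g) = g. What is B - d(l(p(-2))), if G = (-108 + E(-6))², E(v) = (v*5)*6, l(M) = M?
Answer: 82940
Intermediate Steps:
d(I) = 4 (d(I) = (-2)² = 4)
E(v) = 30*v (E(v) = (5*v)*6 = 30*v)
G = 82944 (G = (-108 + 30*(-6))² = (-108 - 180)² = (-288)² = 82944)
B = 82944
B - d(l(p(-2))) = 82944 - 1*4 = 82944 - 4 = 82940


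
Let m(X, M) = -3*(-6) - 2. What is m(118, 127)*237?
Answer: 3792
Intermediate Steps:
m(X, M) = 16 (m(X, M) = 18 - 2 = 16)
m(118, 127)*237 = 16*237 = 3792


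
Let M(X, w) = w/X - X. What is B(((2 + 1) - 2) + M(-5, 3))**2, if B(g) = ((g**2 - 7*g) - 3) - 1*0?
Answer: 84681/625 ≈ 135.49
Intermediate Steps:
M(X, w) = -X + w/X
B(g) = -3 + g**2 - 7*g (B(g) = (-3 + g**2 - 7*g) + 0 = -3 + g**2 - 7*g)
B(((2 + 1) - 2) + M(-5, 3))**2 = (-3 + (((2 + 1) - 2) + (-1*(-5) + 3/(-5)))**2 - 7*(((2 + 1) - 2) + (-1*(-5) + 3/(-5))))**2 = (-3 + ((3 - 2) + (5 + 3*(-1/5)))**2 - 7*((3 - 2) + (5 + 3*(-1/5))))**2 = (-3 + (1 + (5 - 3/5))**2 - 7*(1 + (5 - 3/5)))**2 = (-3 + (1 + 22/5)**2 - 7*(1 + 22/5))**2 = (-3 + (27/5)**2 - 7*27/5)**2 = (-3 + 729/25 - 189/5)**2 = (-291/25)**2 = 84681/625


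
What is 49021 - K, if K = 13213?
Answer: 35808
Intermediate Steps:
49021 - K = 49021 - 1*13213 = 49021 - 13213 = 35808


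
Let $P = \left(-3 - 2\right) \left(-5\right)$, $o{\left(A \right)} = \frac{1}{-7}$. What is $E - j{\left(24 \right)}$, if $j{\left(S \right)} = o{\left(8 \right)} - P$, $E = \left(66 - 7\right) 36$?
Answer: $\frac{15044}{7} \approx 2149.1$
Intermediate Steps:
$o{\left(A \right)} = - \frac{1}{7}$
$P = 25$ ($P = \left(-5\right) \left(-5\right) = 25$)
$E = 2124$ ($E = 59 \cdot 36 = 2124$)
$j{\left(S \right)} = - \frac{176}{7}$ ($j{\left(S \right)} = - \frac{1}{7} - 25 = - \frac{176}{7}$)
$E - j{\left(24 \right)} = 2124 - - \frac{176}{7} = 2124 + \frac{176}{7} = \frac{15044}{7}$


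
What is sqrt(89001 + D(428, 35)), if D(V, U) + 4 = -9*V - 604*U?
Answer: sqrt(64005) ≈ 252.99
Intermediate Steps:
D(V, U) = -4 - 604*U - 9*V (D(V, U) = -4 + (-9*V - 604*U) = -4 + (-604*U - 9*V) = -4 - 604*U - 9*V)
sqrt(89001 + D(428, 35)) = sqrt(89001 + (-4 - 604*35 - 9*428)) = sqrt(89001 + (-4 - 21140 - 3852)) = sqrt(89001 - 24996) = sqrt(64005)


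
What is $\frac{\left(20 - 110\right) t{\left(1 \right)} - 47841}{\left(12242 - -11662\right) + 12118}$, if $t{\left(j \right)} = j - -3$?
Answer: $- \frac{48201}{36022} \approx -1.3381$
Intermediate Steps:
$t{\left(j \right)} = 3 + j$ ($t{\left(j \right)} = j + 3 = 3 + j$)
$\frac{\left(20 - 110\right) t{\left(1 \right)} - 47841}{\left(12242 - -11662\right) + 12118} = \frac{\left(20 - 110\right) \left(3 + 1\right) - 47841}{\left(12242 - -11662\right) + 12118} = \frac{\left(-90\right) 4 - 47841}{\left(12242 + 11662\right) + 12118} = \frac{-360 - 47841}{23904 + 12118} = - \frac{48201}{36022}$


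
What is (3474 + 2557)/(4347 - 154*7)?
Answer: 6031/3269 ≈ 1.8449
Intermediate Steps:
(3474 + 2557)/(4347 - 154*7) = 6031/(4347 - 1078) = 6031/3269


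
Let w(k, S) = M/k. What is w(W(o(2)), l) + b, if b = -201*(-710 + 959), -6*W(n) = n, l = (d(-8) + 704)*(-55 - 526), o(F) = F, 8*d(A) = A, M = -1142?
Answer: -46623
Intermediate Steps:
d(A) = A/8
l = -408443 (l = ((⅛)*(-8) + 704)*(-55 - 526) = (-1 + 704)*(-581) = 703*(-581) = -408443)
W(n) = -n/6
w(k, S) = -1142/k
b = -50049 (b = -201*249 = -50049)
w(W(o(2)), l) + b = -1142/((-⅙*2)) - 50049 = -1142/(-⅓) - 50049 = -1142*(-3) - 50049 = 3426 - 50049 = -46623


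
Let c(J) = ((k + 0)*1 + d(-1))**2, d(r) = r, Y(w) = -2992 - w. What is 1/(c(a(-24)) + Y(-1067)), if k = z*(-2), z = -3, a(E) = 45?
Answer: -1/1900 ≈ -0.00052632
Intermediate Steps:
k = 6 (k = -3*(-2) = 6)
c(J) = 25 (c(J) = ((6 + 0)*1 - 1)**2 = (6*1 - 1)**2 = (6 - 1)**2 = 5**2 = 25)
1/(c(a(-24)) + Y(-1067)) = 1/(25 + (-2992 - 1*(-1067))) = 1/(25 + (-2992 + 1067)) = 1/(25 - 1925) = 1/(-1900) = -1/1900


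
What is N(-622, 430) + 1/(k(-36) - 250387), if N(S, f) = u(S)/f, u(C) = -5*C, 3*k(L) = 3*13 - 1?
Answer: 233599124/32298289 ≈ 7.2326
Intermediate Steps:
k(L) = 38/3 (k(L) = (3*13 - 1)/3 = (39 - 1)/3 = (⅓)*38 = 38/3)
N(S, f) = -5*S/f (N(S, f) = (-5*S)/f = -5*S/f)
N(-622, 430) + 1/(k(-36) - 250387) = -5*(-622)/430 + 1/(38/3 - 250387) = -5*(-622)*1/430 + 1/(-751123/3) = 311/43 - 3/751123 = 233599124/32298289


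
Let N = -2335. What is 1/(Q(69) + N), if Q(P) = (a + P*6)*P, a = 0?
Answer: 1/26231 ≈ 3.8123e-5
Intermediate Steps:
Q(P) = 6*P**2 (Q(P) = (0 + P*6)*P = (0 + 6*P)*P = (6*P)*P = 6*P**2)
1/(Q(69) + N) = 1/(6*69**2 - 2335) = 1/(6*4761 - 2335) = 1/(28566 - 2335) = 1/26231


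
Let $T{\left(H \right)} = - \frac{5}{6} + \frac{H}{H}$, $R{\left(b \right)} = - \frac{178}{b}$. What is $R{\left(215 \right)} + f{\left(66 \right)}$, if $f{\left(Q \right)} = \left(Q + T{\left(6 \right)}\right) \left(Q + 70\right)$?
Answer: $\frac{5803606}{645} \approx 8997.8$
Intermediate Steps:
$T{\left(H \right)} = \frac{1}{6}$ ($T{\left(H \right)} = \left(-5\right) \frac{1}{6} + 1 = - \frac{5}{6} + 1 = \frac{1}{6}$)
$f{\left(Q \right)} = \left(70 + Q\right) \left(\frac{1}{6} + Q\right)$ ($f{\left(Q \right)} = \left(Q + \frac{1}{6}\right) \left(Q + 70\right) = \left(\frac{1}{6} + Q\right) \left(70 + Q\right) = \left(70 + Q\right) \left(\frac{1}{6} + Q\right)$)
$R{\left(215 \right)} + f{\left(66 \right)} = - \frac{178}{215} + \left(\frac{35}{3} + 66^{2} + \frac{421}{6} \cdot 66\right) = \left(-178\right) \frac{1}{215} + \left(\frac{35}{3} + 4356 + 4631\right) = - \frac{178}{215} + \frac{26996}{3} = \frac{5803606}{645}$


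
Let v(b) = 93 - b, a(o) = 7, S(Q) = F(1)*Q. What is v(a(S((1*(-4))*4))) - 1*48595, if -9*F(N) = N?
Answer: -48509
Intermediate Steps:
F(N) = -N/9
S(Q) = -Q/9 (S(Q) = (-⅑*1)*Q = -Q/9)
v(a(S((1*(-4))*4))) - 1*48595 = (93 - 1*7) - 1*48595 = (93 - 7) - 48595 = 86 - 48595 = -48509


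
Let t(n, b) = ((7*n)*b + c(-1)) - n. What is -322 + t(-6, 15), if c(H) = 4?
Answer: -942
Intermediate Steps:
t(n, b) = 4 - n + 7*b*n (t(n, b) = ((7*n)*b + 4) - n = (7*b*n + 4) - n = (4 + 7*b*n) - n = 4 - n + 7*b*n)
-322 + t(-6, 15) = -322 + (4 - 1*(-6) + 7*15*(-6)) = -322 + (4 + 6 - 630) = -322 - 620 = -942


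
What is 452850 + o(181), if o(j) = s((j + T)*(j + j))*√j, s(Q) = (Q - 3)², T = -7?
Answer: 452850 + 3967110225*√181 ≈ 5.3372e+10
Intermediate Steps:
s(Q) = (-3 + Q)²
o(j) = √j*(-3 + 2*j*(-7 + j))² (o(j) = (-3 + (j - 7)*(j + j))²*√j = (-3 + (-7 + j)*(2*j))²*√j = (-3 + 2*j*(-7 + j))²*√j = √j*(-3 + 2*j*(-7 + j))²)
452850 + o(181) = 452850 + √181*(-3 + 2*181*(-7 + 181))² = 452850 + √181*(-3 + 2*181*174)² = 452850 + √181*(-3 + 62988)² = 452850 + √181*62985² = 452850 + √181*3967110225 = 452850 + 3967110225*√181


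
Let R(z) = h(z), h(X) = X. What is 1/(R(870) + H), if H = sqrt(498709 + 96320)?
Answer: 290/53957 - sqrt(595029)/161871 ≈ 0.00060924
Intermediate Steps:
R(z) = z
H = sqrt(595029) ≈ 771.38
1/(R(870) + H) = 1/(870 + sqrt(595029))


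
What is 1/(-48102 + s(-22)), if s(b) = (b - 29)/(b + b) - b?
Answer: -44/2115469 ≈ -2.0799e-5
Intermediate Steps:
s(b) = -b + (-29 + b)/(2*b) (s(b) = (-29 + b)/((2*b)) - b = (-29 + b)*(1/(2*b)) - b = (-29 + b)/(2*b) - b = -b + (-29 + b)/(2*b))
1/(-48102 + s(-22)) = 1/(-48102 + (½ - 1*(-22) - 29/2/(-22))) = 1/(-48102 + (½ + 22 - 29/2*(-1/22))) = 1/(-48102 + (½ + 22 + 29/44)) = 1/(-48102 + 1019/44) = 1/(-2115469/44) = -44/2115469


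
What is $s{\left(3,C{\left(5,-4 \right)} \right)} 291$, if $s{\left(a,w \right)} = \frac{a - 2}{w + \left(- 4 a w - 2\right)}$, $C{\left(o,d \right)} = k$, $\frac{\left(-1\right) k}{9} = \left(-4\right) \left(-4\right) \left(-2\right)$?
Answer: $- \frac{291}{3170} \approx -0.091798$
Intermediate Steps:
$k = 288$ ($k = - 9 \left(-4\right) \left(-4\right) \left(-2\right) = - 9 \cdot 16 \left(-2\right) = \left(-9\right) \left(-32\right) = 288$)
$C{\left(o,d \right)} = 288$
$s{\left(a,w \right)} = \frac{-2 + a}{-2 + w - 4 a w}$ ($s{\left(a,w \right)} = \frac{-2 + a}{w - \left(2 + 4 a w\right)} = \frac{-2 + a}{-2 + w - 4 a w}$)
$s{\left(3,C{\left(5,-4 \right)} \right)} 291 = \frac{2 - 3}{2 - 288 + 4 \cdot 3 \cdot 288} \cdot 291 = \frac{2 - 3}{2 - 288 + 3456} \cdot 291 = \frac{1}{3170} \left(-1\right) 291 = \left(- \frac{1}{3170}\right) 291 = - \frac{291}{3170}$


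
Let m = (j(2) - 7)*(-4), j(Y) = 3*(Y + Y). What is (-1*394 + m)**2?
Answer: 171396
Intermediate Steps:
j(Y) = 6*Y (j(Y) = 3*(2*Y) = 6*Y)
m = -20 (m = (6*2 - 7)*(-4) = (12 - 7)*(-4) = 5*(-4) = -20)
(-1*394 + m)**2 = (-1*394 - 20)**2 = (-394 - 20)**2 = (-414)**2 = 171396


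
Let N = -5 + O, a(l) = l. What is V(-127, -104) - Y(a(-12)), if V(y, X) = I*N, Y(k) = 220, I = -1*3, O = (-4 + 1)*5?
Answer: -160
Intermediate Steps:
O = -15 (O = -3*5 = -15)
I = -3
N = -20 (N = -5 - 15 = -20)
V(y, X) = 60 (V(y, X) = -3*(-20) = 60)
V(-127, -104) - Y(a(-12)) = 60 - 1*220 = 60 - 220 = -160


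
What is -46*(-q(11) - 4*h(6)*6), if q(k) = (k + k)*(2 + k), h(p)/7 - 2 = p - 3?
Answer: 51796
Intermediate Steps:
h(p) = -7 + 7*p (h(p) = 14 + 7*(p - 3) = 14 + 7*(-3 + p) = 14 + (-21 + 7*p) = -7 + 7*p)
q(k) = 2*k*(2 + k) (q(k) = (2*k)*(2 + k) = 2*k*(2 + k))
-46*(-q(11) - 4*h(6)*6) = -46*(-2*11*(2 + 11) - 4*(-7 + 7*6)*6) = -46*(-2*11*13 - 4*(-7 + 42)*6) = -46*(-1*286 - 4*35*6) = -46*(-286 - 140*6) = -46*(-286 - 840) = -46*(-1126) = 51796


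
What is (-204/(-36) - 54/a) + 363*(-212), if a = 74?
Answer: -8541568/111 ≈ -76951.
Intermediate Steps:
(-204/(-36) - 54/a) + 363*(-212) = (-204/(-36) - 54/74) + 363*(-212) = (-204*(-1/36) - 54*1/74) - 76956 = (17/3 - 27/37) - 76956 = 548/111 - 76956 = -8541568/111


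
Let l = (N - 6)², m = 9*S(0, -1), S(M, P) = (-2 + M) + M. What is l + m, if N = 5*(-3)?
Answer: 423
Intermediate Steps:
S(M, P) = -2 + 2*M
N = -15
m = -18 (m = 9*(-2 + 2*0) = 9*(-2 + 0) = 9*(-2) = -18)
l = 441 (l = (-15 - 6)² = (-21)² = 441)
l + m = 441 - 18 = 423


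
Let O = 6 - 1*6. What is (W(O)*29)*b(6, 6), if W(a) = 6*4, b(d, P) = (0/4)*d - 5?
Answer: -3480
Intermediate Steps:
b(d, P) = -5 (b(d, P) = (0*(1/4))*d - 5 = 0*d - 5 = 0 - 5 = -5)
O = 0 (O = 6 - 6 = 0)
W(a) = 24
(W(O)*29)*b(6, 6) = (24*29)*(-5) = 696*(-5) = -3480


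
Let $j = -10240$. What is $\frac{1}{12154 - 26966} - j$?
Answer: $\frac{151674879}{14812} \approx 10240.0$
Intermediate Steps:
$\frac{1}{12154 - 26966} - j = \frac{1}{12154 - 26966} - -10240 = \frac{1}{-14812} + 10240 = - \frac{1}{14812} + 10240 = \frac{151674879}{14812}$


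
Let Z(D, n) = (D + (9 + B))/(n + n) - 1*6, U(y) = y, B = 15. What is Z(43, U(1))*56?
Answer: 1540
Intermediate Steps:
Z(D, n) = -6 + (24 + D)/(2*n) (Z(D, n) = (D + (9 + 15))/(n + n) - 1*6 = (D + 24)/((2*n)) - 6 = (24 + D)*(1/(2*n)) - 6 = (24 + D)/(2*n) - 6 = -6 + (24 + D)/(2*n))
Z(43, U(1))*56 = ((1/2)*(24 + 43 - 12*1)/1)*56 = ((1/2)*1*(24 + 43 - 12))*56 = ((1/2)*1*55)*56 = (55/2)*56 = 1540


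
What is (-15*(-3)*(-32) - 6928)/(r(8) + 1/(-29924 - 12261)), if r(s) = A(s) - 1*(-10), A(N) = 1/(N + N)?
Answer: -5648065280/6791769 ≈ -831.60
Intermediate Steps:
A(N) = 1/(2*N)
r(s) = 10 + 1/(2*s) (r(s) = 1/(2*s) - 1*(-10) = 1/(2*s) + 10 = 10 + 1/(2*s))
(-15*(-3)*(-32) - 6928)/(r(8) + 1/(-29924 - 12261)) = (-15*(-3)*(-32) - 6928)/((10 + (½)/8) + 1/(-29924 - 12261)) = (45*(-32) - 6928)/((10 + (½)*(⅛)) + 1/(-42185)) = (-1440 - 6928)/((10 + 1/16) - 1/42185) = -8368/(161/16 - 1/42185) = -8368/6791769/674960 = -8368*674960/6791769 = -5648065280/6791769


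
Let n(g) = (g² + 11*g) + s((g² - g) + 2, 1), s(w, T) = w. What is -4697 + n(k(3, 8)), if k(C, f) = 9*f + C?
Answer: 7305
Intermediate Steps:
k(C, f) = C + 9*f
n(g) = 2 + 2*g² + 10*g (n(g) = (g² + 11*g) + ((g² - g) + 2) = (g² + 11*g) + (2 + g² - g) = 2 + 2*g² + 10*g)
-4697 + n(k(3, 8)) = -4697 + (2 + 2*(3 + 9*8)² + 10*(3 + 9*8)) = -4697 + (2 + 2*(3 + 72)² + 10*(3 + 72)) = -4697 + (2 + 2*75² + 10*75) = -4697 + (2 + 2*5625 + 750) = -4697 + (2 + 11250 + 750) = -4697 + 12002 = 7305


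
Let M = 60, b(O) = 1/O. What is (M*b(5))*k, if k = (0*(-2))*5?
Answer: 0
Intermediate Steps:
k = 0 (k = 0*5 = 0)
(M*b(5))*k = (60/5)*0 = (60*(⅕))*0 = 12*0 = 0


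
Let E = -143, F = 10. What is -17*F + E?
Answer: -313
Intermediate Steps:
-17*F + E = -17*10 - 143 = -170 - 143 = -313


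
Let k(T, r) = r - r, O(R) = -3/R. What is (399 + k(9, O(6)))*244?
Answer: 97356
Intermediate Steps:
k(T, r) = 0
(399 + k(9, O(6)))*244 = (399 + 0)*244 = 399*244 = 97356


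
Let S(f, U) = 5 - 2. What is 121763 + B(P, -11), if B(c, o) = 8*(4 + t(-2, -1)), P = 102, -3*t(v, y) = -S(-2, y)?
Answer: 121803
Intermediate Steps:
S(f, U) = 3
t(v, y) = 1 (t(v, y) = -(-1)*3/3 = -1/3*(-3) = 1)
B(c, o) = 40 (B(c, o) = 8*(4 + 1) = 8*5 = 40)
121763 + B(P, -11) = 121763 + 40 = 121803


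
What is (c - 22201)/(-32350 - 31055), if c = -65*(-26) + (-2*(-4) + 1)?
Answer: 2278/7045 ≈ 0.32335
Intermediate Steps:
c = 1699 (c = 1690 + (8 + 1) = 1690 + 9 = 1699)
(c - 22201)/(-32350 - 31055) = (1699 - 22201)/(-32350 - 31055) = -20502/(-63405) = -20502*(-1/63405) = 2278/7045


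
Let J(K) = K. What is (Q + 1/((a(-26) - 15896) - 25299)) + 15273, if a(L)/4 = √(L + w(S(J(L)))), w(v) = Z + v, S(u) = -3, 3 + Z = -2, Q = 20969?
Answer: 61503709356503/1697028569 - 4*I*√34/1697028569 ≈ 36242.0 - 1.3744e-8*I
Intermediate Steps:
Z = -5 (Z = -3 - 2 = -5)
w(v) = -5 + v
a(L) = 4*√(-8 + L) (a(L) = 4*√(L + (-5 - 3)) = 4*√(L - 8) = 4*√(-8 + L))
(Q + 1/((a(-26) - 15896) - 25299)) + 15273 = (20969 + 1/((4*√(-8 - 26) - 15896) - 25299)) + 15273 = (20969 + 1/((4*√(-34) - 15896) - 25299)) + 15273 = (20969 + 1/((4*(I*√34) - 15896) - 25299)) + 15273 = (20969 + 1/((4*I*√34 - 15896) - 25299)) + 15273 = (20969 + 1/((-15896 + 4*I*√34) - 25299)) + 15273 = (20969 + 1/(-41195 + 4*I*√34)) + 15273 = 36242 + 1/(-41195 + 4*I*√34)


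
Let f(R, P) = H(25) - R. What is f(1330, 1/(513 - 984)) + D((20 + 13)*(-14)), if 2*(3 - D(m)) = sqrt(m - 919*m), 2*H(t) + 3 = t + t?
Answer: -2607/2 - 9*sqrt(1309) ≈ -1629.1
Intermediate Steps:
H(t) = -3/2 + t (H(t) = -3/2 + (t + t)/2 = -3/2 + (2*t)/2 = -3/2 + t)
f(R, P) = 47/2 - R (f(R, P) = (-3/2 + 25) - R = 47/2 - R)
D(m) = 3 - 3*sqrt(102)*sqrt(-m)/2 (D(m) = 3 - sqrt(m - 919*m)/2 = 3 - 3*sqrt(102)*sqrt(-m)/2)
f(1330, 1/(513 - 984)) + D((20 + 13)*(-14)) = (47/2 - 1*1330) + (3 - 3*sqrt(102)*sqrt(-(20 + 13)*(-14))/2) = (47/2 - 1330) + (3 - 3*sqrt(102)*sqrt(-33*(-14))/2) = -2613/2 + (3 - 3*sqrt(102)*sqrt(-1*(-462))/2) = -2613/2 + (3 - 3*sqrt(102)*sqrt(462)/2) = -2613/2 + (3 - 9*sqrt(1309)) = -2607/2 - 9*sqrt(1309)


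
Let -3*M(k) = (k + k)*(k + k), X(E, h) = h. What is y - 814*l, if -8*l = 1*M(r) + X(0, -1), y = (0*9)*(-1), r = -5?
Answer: -41921/12 ≈ -3493.4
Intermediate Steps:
y = 0 (y = 0*(-1) = 0)
M(k) = -4*k²/3 (M(k) = -(k + k)*(k + k)/3 = -2*k*2*k/3 = -4*k²/3)
l = 103/24 (l = -(1*(-4/3*(-5)²) - 1)/8 = -(1*(-4/3*25) - 1)/8 = -(1*(-100/3) - 1)/8 = -(-100/3 - 1)/8 = -⅛*(-103/3) = 103/24 ≈ 4.2917)
y - 814*l = 0 - 814*103/24 = 0 - 41921/12 = -41921/12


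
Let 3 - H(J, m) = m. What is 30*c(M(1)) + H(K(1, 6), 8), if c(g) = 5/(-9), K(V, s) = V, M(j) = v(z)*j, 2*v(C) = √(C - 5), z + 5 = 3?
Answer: -65/3 ≈ -21.667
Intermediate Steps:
z = -2 (z = -5 + 3 = -2)
v(C) = √(-5 + C)/2 (v(C) = √(C - 5)/2 = √(-5 + C)/2)
M(j) = I*j*√7/2 (M(j) = (√(-5 - 2)/2)*j = (√(-7)/2)*j = ((I*√7)/2)*j = (I*√7/2)*j = I*j*√7/2)
H(J, m) = 3 - m
c(g) = -5/9 (c(g) = 5*(-⅑) = -5/9)
30*c(M(1)) + H(K(1, 6), 8) = 30*(-5/9) + (3 - 1*8) = -50/3 + (3 - 8) = -50/3 - 5 = -65/3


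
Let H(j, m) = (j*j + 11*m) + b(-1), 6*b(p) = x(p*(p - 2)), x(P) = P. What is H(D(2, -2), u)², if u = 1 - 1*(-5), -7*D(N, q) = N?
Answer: 42575625/9604 ≈ 4433.1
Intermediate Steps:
D(N, q) = -N/7
u = 6 (u = 1 + 5 = 6)
b(p) = p*(-2 + p)/6 (b(p) = (p*(p - 2))/6 = (p*(-2 + p))/6 = p*(-2 + p)/6)
H(j, m) = ½ + j² + 11*m (H(j, m) = (j*j + 11*m) + (⅙)*(-1)*(-2 - 1) = (j² + 11*m) + (⅙)*(-1)*(-3) = (j² + 11*m) + ½ = ½ + j² + 11*m)
H(D(2, -2), u)² = (½ + (-⅐*2)² + 11*6)² = (½ + (-2/7)² + 66)² = (½ + 4/49 + 66)² = (6525/98)² = 42575625/9604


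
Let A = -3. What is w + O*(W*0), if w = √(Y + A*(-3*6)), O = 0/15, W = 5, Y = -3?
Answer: √51 ≈ 7.1414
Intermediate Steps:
O = 0 (O = 0*(1/15) = 0)
w = √51 (w = √(-3 - (-9)*6) = √(-3 - 3*(-18)) = √(-3 + 54) = √51 ≈ 7.1414)
w + O*(W*0) = √51 + 0*(5*0) = √51 + 0*0 = √51 + 0 = √51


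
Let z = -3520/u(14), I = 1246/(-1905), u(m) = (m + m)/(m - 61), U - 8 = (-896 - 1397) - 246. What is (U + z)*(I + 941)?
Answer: 14117700279/4445 ≈ 3.1761e+6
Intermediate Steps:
U = -2531 (U = 8 + ((-896 - 1397) - 246) = 8 + (-2293 - 246) = 8 - 2539 = -2531)
u(m) = 2*m/(-61 + m) (u(m) = (2*m)/(-61 + m) = 2*m/(-61 + m))
I = -1246/1905 (I = 1246*(-1/1905) = -1246/1905 ≈ -0.65407)
z = 41360/7 (z = -3520/(2*14/(-61 + 14)) = -3520/(2*14/(-47)) = -3520/(2*14*(-1/47)) = -3520/(-28/47) = -3520*(-47/28) = 41360/7 ≈ 5908.6)
(U + z)*(I + 941) = (-2531 + 41360/7)*(-1246/1905 + 941) = (23643/7)*(1791359/1905) = 14117700279/4445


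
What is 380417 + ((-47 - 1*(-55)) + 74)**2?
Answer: 387141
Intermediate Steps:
380417 + ((-47 - 1*(-55)) + 74)**2 = 380417 + ((-47 + 55) + 74)**2 = 380417 + (8 + 74)**2 = 380417 + 82**2 = 380417 + 6724 = 387141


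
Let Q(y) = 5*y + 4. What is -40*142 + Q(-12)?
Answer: -5736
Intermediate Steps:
Q(y) = 4 + 5*y
-40*142 + Q(-12) = -40*142 + (4 + 5*(-12)) = -5680 + (4 - 60) = -5680 - 56 = -5736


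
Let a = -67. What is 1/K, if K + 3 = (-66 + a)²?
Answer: 1/17686 ≈ 5.6542e-5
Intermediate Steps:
K = 17686 (K = -3 + (-66 - 67)² = -3 + (-133)² = -3 + 17689 = 17686)
1/K = 1/17686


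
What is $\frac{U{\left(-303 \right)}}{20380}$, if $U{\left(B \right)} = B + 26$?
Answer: $- \frac{277}{20380} \approx -0.013592$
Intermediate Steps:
$U{\left(B \right)} = 26 + B$
$\frac{U{\left(-303 \right)}}{20380} = \frac{26 - 303}{20380} = \left(-277\right) \frac{1}{20380} = - \frac{277}{20380}$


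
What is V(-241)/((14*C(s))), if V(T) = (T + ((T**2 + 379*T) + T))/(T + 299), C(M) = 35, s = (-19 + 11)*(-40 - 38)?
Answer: -241/203 ≈ -1.1872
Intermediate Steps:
s = 624 (s = -8*(-78) = 624)
V(T) = (T**2 + 381*T)/(299 + T) (V(T) = (T + (T**2 + 380*T))/(299 + T) = (T**2 + 381*T)/(299 + T))
V(-241)/((14*C(s))) = (-241*(381 - 241)/(299 - 241))/((14*35)) = -241*140/58/490 = -241*1/58*140*(1/490) = -16870/29*1/490 = -241/203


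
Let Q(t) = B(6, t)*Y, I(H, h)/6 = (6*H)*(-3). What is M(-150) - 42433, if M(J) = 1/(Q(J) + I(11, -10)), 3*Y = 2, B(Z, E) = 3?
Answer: -50325539/1186 ≈ -42433.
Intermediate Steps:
I(H, h) = -108*H (I(H, h) = 6*((6*H)*(-3)) = 6*(-18*H) = -108*H)
Y = 2/3 (Y = (1/3)*2 = 2/3 ≈ 0.66667)
Q(t) = 2 (Q(t) = 3*(2/3) = 2)
M(J) = -1/1186 (M(J) = 1/(2 - 108*11) = 1/(2 - 1188) = 1/(-1186) = -1/1186)
M(-150) - 42433 = -1/1186 - 42433 = -50325539/1186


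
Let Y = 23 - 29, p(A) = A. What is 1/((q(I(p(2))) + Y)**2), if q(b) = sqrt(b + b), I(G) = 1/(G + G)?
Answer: 4/(12 - sqrt(2))**2 ≈ 0.035696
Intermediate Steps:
I(G) = 1/(2*G)
q(b) = sqrt(2)*sqrt(b) (q(b) = sqrt(2*b) = sqrt(2)*sqrt(b))
Y = -6
1/((q(I(p(2))) + Y)**2) = 1/((sqrt(2)*sqrt((1/2)/2) - 6)**2) = 1/((sqrt(2)*sqrt((1/2)*(1/2)) - 6)**2) = 1/((sqrt(2)*sqrt(1/4) - 6)**2) = 1/((sqrt(2)*(1/2) - 6)**2) = 1/((sqrt(2)/2 - 6)**2) = 1/((-6 + sqrt(2)/2)**2) = (-6 + sqrt(2)/2)**(-2)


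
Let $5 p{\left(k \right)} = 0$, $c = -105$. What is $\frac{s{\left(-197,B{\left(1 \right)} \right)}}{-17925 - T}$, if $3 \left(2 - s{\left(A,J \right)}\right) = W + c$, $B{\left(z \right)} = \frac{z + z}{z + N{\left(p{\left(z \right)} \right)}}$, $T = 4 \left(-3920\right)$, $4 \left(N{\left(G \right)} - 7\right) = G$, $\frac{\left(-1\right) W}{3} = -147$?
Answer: $\frac{22}{449} \approx 0.048998$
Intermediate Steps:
$p{\left(k \right)} = 0$ ($p{\left(k \right)} = \frac{1}{5} \cdot 0 = 0$)
$W = 441$ ($W = \left(-3\right) \left(-147\right) = 441$)
$N{\left(G \right)} = 7 + \frac{G}{4}$
$T = -15680$
$B{\left(z \right)} = \frac{2 z}{7 + z}$ ($B{\left(z \right)} = \frac{z + z}{z + \left(7 + \frac{1}{4} \cdot 0\right)} = \frac{2 z}{z + \left(7 + 0\right)} = \frac{2 z}{z + 7} = \frac{2 z}{7 + z}$)
$s{\left(A,J \right)} = -110$ ($s{\left(A,J \right)} = 2 - \frac{441 - 105}{3} = 2 - 112 = -110$)
$\frac{s{\left(-197,B{\left(1 \right)} \right)}}{-17925 - T} = - \frac{110}{-17925 - -15680} = - \frac{110}{-17925 + 15680} = - \frac{110}{-2245} = \left(-110\right) \left(- \frac{1}{2245}\right) = \frac{22}{449}$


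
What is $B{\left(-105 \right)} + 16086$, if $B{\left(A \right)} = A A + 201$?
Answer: $27312$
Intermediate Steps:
$B{\left(A \right)} = 201 + A^{2}$ ($B{\left(A \right)} = A^{2} + 201 = 201 + A^{2}$)
$B{\left(-105 \right)} + 16086 = \left(201 + \left(-105\right)^{2}\right) + 16086 = \left(201 + 11025\right) + 16086 = 11226 + 16086 = 27312$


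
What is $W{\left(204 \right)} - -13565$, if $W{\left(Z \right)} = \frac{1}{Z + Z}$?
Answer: $\frac{5534521}{408} \approx 13565.0$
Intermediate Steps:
$W{\left(Z \right)} = \frac{1}{2 Z}$
$W{\left(204 \right)} - -13565 = \frac{1}{2 \cdot 204} - -13565 = \frac{1}{2} \cdot \frac{1}{204} + 13565 = \frac{1}{408} + 13565 = \frac{5534521}{408}$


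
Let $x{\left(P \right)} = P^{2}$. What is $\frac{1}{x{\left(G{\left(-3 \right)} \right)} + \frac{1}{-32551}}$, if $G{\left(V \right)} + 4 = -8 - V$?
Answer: $\frac{32551}{2636630} \approx 0.012346$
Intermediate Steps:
$G{\left(V \right)} = -12 - V$ ($G{\left(V \right)} = -4 - \left(8 + V\right) = -12 - V$)
$\frac{1}{x{\left(G{\left(-3 \right)} \right)} + \frac{1}{-32551}} = \frac{1}{\left(-12 - -3\right)^{2} + \frac{1}{-32551}} = \frac{1}{\left(-12 + 3\right)^{2} - \frac{1}{32551}} = \frac{1}{\left(-9\right)^{2} - \frac{1}{32551}} = \frac{1}{81 - \frac{1}{32551}} = \frac{1}{\frac{2636630}{32551}} = \frac{32551}{2636630}$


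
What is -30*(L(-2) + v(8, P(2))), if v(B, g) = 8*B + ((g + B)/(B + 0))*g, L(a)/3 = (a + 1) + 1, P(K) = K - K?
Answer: -1920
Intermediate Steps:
P(K) = 0
L(a) = 6 + 3*a (L(a) = 3*((a + 1) + 1) = 3*((1 + a) + 1) = 3*(2 + a) = 6 + 3*a)
v(B, g) = 8*B + g*(B + g)/B (v(B, g) = 8*B + ((B + g)/B)*g = 8*B + g*(B + g)/B)
-30*(L(-2) + v(8, P(2))) = -30*((6 + 3*(-2)) + (0 + 8*8 + 0**2/8)) = -30*((6 - 6) + (0 + 64 + (1/8)*0)) = -30*(0 + (0 + 64 + 0)) = -30*(0 + 64) = -30*64 = -1920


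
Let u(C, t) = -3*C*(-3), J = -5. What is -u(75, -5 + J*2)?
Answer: -675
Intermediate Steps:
u(C, t) = 9*C
-u(75, -5 + J*2) = -9*75 = -1*675 = -675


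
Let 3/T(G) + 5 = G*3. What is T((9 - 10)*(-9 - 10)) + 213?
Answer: 11079/52 ≈ 213.06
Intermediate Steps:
T(G) = 3/(-5 + 3*G) (T(G) = 3/(-5 + G*3) = 3/(-5 + 3*G))
T((9 - 10)*(-9 - 10)) + 213 = 3/(-5 + 3*((9 - 10)*(-9 - 10))) + 213 = 3/(-5 + 3*(-1*(-19))) + 213 = 3/(-5 + 3*19) + 213 = 3/(-5 + 57) + 213 = 3/52 + 213 = 11079/52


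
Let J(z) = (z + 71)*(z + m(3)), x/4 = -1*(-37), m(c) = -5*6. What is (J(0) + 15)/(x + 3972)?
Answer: -423/824 ≈ -0.51335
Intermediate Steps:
m(c) = -30
x = 148 (x = 4*(-1*(-37)) = 4*37 = 148)
J(z) = (-30 + z)*(71 + z) (J(z) = (z + 71)*(z - 30) = (71 + z)*(-30 + z) = (-30 + z)*(71 + z))
(J(0) + 15)/(x + 3972) = ((-2130 + 0² + 41*0) + 15)/(148 + 3972) = ((-2130 + 0 + 0) + 15)/4120 = (-2130 + 15)*(1/4120) = -2115*1/4120 = -423/824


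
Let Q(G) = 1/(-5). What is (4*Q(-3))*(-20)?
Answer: 16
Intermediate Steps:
Q(G) = -⅕
(4*Q(-3))*(-20) = (4*(-⅕))*(-20) = -⅘*(-20) = 16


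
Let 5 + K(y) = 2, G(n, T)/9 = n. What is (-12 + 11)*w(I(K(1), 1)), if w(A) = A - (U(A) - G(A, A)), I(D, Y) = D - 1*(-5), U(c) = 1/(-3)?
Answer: -61/3 ≈ -20.333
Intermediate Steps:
G(n, T) = 9*n
U(c) = -⅓
K(y) = -3 (K(y) = -5 + 2 = -3)
I(D, Y) = 5 + D (I(D, Y) = D + 5 = 5 + D)
w(A) = ⅓ + 10*A (w(A) = A - (-⅓ - 9*A) = A + (⅓ + 9*A) = ⅓ + 10*A)
(-12 + 11)*w(I(K(1), 1)) = (-12 + 11)*(⅓ + 10*(5 - 3)) = -(⅓ + 10*2) = -(⅓ + 20) = -1*61/3 = -61/3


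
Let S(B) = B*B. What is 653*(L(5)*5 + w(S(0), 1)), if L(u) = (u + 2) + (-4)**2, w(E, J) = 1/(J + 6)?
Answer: 526318/7 ≈ 75188.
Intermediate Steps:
S(B) = B**2
w(E, J) = 1/(6 + J)
L(u) = 18 + u (L(u) = (2 + u) + 16 = 18 + u)
653*(L(5)*5 + w(S(0), 1)) = 653*((18 + 5)*5 + 1/(6 + 1)) = 653*(23*5 + 1/7) = 653*(115 + 1/7) = 653*(806/7) = 526318/7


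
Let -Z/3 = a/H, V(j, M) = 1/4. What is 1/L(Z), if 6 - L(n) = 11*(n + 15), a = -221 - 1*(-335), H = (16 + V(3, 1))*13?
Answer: -845/119307 ≈ -0.0070826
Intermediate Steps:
V(j, M) = ¼
H = 845/4 (H = (16 + ¼)*13 = (65/4)*13 = 845/4 ≈ 211.25)
a = 114 (a = -221 + 335 = 114)
Z = -1368/845 (Z = -342/845/4 = -342*4/845 = -3*456/845 = -1368/845 ≈ -1.6189)
L(n) = -159 - 11*n (L(n) = 6 - 11*(n + 15) = 6 - 11*(15 + n) = 6 - (165 + 11*n) = 6 + (-165 - 11*n) = -159 - 11*n)
1/L(Z) = 1/(-159 - 11*(-1368/845)) = 1/(-159 + 15048/845) = 1/(-119307/845) = -845/119307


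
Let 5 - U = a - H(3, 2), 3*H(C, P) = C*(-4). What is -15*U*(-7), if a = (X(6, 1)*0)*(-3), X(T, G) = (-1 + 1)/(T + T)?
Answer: 105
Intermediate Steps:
H(C, P) = -4*C/3 (H(C, P) = (C*(-4))/3 = (-4*C)/3 = -4*C/3)
X(T, G) = 0 (X(T, G) = 0/((2*T)) = 0*(1/(2*T)) = 0)
a = 0 (a = (0*0)*(-3) = 0*(-3) = 0)
U = 1 (U = 5 - (0 - (-4)*3/3) = 5 - (0 - 1*(-4)) = 5 - (0 + 4) = 5 - 1*4 = 5 - 4 = 1)
-15*U*(-7) = -15*1*(-7) = -15*(-7) = 105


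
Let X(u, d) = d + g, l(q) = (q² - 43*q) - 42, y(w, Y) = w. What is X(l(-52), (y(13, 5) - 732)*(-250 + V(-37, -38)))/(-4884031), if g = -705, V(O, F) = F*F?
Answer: 859191/4884031 ≈ 0.17592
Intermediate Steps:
V(O, F) = F²
l(q) = -42 + q² - 43*q
X(u, d) = -705 + d (X(u, d) = d - 705 = -705 + d)
X(l(-52), (y(13, 5) - 732)*(-250 + V(-37, -38)))/(-4884031) = (-705 + (13 - 732)*(-250 + (-38)²))/(-4884031) = (-705 - 719*(-250 + 1444))*(-1/4884031) = (-705 - 719*1194)*(-1/4884031) = (-705 - 858486)*(-1/4884031) = -859191*(-1/4884031) = 859191/4884031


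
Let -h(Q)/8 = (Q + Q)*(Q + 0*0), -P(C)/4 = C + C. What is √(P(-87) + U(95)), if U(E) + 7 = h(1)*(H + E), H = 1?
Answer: 11*I*√7 ≈ 29.103*I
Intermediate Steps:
P(C) = -8*C (P(C) = -4*(C + C) = -8*C)
h(Q) = -16*Q² (h(Q) = -8*(Q + Q)*(Q + 0*0) = -8*2*Q*(Q + 0) = -8*2*Q*Q = -16*Q²)
U(E) = -23 - 16*E (U(E) = -7 + (-16*1²)*(1 + E) = -7 + (-16*1)*(1 + E) = -7 - 16*(1 + E) = -7 + (-16 - 16*E) = -23 - 16*E)
√(P(-87) + U(95)) = √(-8*(-87) + (-23 - 16*95)) = √(696 + (-23 - 1520)) = √(696 - 1543) = √(-847) = 11*I*√7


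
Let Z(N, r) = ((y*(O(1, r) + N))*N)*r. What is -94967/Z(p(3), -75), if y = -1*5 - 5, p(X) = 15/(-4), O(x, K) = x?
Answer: -759736/61875 ≈ -12.279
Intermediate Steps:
p(X) = -15/4 (p(X) = 15*(-1/4) = -15/4)
y = -10 (y = -5 - 5 = -10)
Z(N, r) = N*r*(-10 - 10*N) (Z(N, r) = ((-10*(1 + N))*N)*r = ((-10 - 10*N)*N)*r = (N*(-10 - 10*N))*r = N*r*(-10 - 10*N))
-94967/Z(p(3), -75) = -94967*(-2/(5625*(1 - 15/4))) = -94967/((-10*(-15/4)*(-75)*(-11/4))) = -94967/61875/8 = -94967*8/61875 = -759736/61875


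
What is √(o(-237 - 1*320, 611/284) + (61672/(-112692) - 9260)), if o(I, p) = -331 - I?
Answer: 10*I*√71708821419/28173 ≈ 95.05*I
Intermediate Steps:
√(o(-237 - 1*320, 611/284) + (61672/(-112692) - 9260)) = √((-331 - (-237 - 1*320)) + (61672/(-112692) - 9260)) = √((-331 - (-237 - 320)) + (61672*(-1/112692) - 9260)) = √((-331 - 1*(-557)) + (-15418/28173 - 9260)) = √((-331 + 557) - 260897398/28173) = √(226 - 260897398/28173) = √(-254530300/28173) = 10*I*√71708821419/28173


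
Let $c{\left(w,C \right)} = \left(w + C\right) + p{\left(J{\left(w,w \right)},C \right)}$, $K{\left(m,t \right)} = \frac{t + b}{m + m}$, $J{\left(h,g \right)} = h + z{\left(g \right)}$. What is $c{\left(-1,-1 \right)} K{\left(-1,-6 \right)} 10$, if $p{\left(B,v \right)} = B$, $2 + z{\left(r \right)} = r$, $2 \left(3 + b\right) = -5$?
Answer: $-345$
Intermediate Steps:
$b = - \frac{11}{2}$ ($b = -3 + \frac{1}{2} \left(-5\right) = -3 - \frac{5}{2} = - \frac{11}{2} \approx -5.5$)
$z{\left(r \right)} = -2 + r$
$J{\left(h,g \right)} = -2 + g + h$ ($J{\left(h,g \right)} = h + \left(-2 + g\right) = -2 + g + h$)
$K{\left(m,t \right)} = \frac{- \frac{11}{2} + t}{2 m}$ ($K{\left(m,t \right)} = \frac{t - \frac{11}{2}}{m + m} = \frac{- \frac{11}{2} + t}{2 m}$)
$c{\left(w,C \right)} = -2 + C + 3 w$ ($c{\left(w,C \right)} = \left(w + C\right) + \left(-2 + w + w\right) = \left(C + w\right) + \left(-2 + 2 w\right) = -2 + C + 3 w$)
$c{\left(-1,-1 \right)} K{\left(-1,-6 \right)} 10 = \left(-2 - 1 + 3 \left(-1\right)\right) \frac{-11 + 2 \left(-6\right)}{4 \left(-1\right)} 10 = \left(-2 - 1 - 3\right) \frac{1}{4} \left(-1\right) \left(-11 - 12\right) 10 = - 6 \cdot \frac{1}{4} \left(-1\right) \left(-23\right) 10 = \left(-6\right) \frac{23}{4} \cdot 10 = \left(- \frac{69}{2}\right) 10 = -345$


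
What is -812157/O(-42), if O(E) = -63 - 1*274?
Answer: 812157/337 ≈ 2410.0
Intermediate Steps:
O(E) = -337 (O(E) = -63 - 274 = -337)
-812157/O(-42) = -812157/(-337) = -812157*(-1/337) = 812157/337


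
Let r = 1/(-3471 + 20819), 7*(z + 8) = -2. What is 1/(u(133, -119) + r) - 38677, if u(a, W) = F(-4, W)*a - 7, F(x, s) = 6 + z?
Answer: -208671212027/5395227 ≈ -38677.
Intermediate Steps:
z = -58/7 (z = -8 + (⅐)*(-2) = -8 - 2/7 = -58/7 ≈ -8.2857)
F(x, s) = -16/7 (F(x, s) = 6 - 58/7 = -16/7)
u(a, W) = -7 - 16*a/7 (u(a, W) = -16*a/7 - 7 = -7 - 16*a/7)
r = 1/17348 ≈ 5.7644e-5
1/(u(133, -119) + r) - 38677 = 1/((-7 - 16/7*133) + 1/17348) - 38677 = 1/((-7 - 304) + 1/17348) - 38677 = 1/(-311 + 1/17348) - 38677 = 1/(-5395227/17348) - 38677 = -17348/5395227 - 38677 = -208671212027/5395227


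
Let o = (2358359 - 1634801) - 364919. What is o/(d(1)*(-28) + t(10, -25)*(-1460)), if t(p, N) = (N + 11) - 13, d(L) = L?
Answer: 358639/39392 ≈ 9.1044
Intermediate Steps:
t(p, N) = -2 + N (t(p, N) = (11 + N) - 13 = -2 + N)
o = 358639 (o = 723558 - 364919 = 358639)
o/(d(1)*(-28) + t(10, -25)*(-1460)) = 358639/(1*(-28) + (-2 - 25)*(-1460)) = 358639/(-28 - 27*(-1460)) = 358639/(-28 + 39420) = 358639/39392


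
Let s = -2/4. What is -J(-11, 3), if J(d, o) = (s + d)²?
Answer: -529/4 ≈ -132.25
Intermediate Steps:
s = -½ (s = -2*¼ = -½ ≈ -0.50000)
J(d, o) = (-½ + d)²
-J(-11, 3) = -(-1 + 2*(-11))²/4 = -(-1 - 22)²/4 = -(-23)²/4 = -529/4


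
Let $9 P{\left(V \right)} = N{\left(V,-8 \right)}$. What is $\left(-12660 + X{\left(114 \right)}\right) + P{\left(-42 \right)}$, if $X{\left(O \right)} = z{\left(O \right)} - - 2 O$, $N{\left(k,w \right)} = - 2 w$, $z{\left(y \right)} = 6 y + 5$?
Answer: $- \frac{105671}{9} \approx -11741.0$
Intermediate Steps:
$z{\left(y \right)} = 5 + 6 y$
$P{\left(V \right)} = \frac{16}{9}$ ($P{\left(V \right)} = \frac{\left(-2\right) \left(-8\right)}{9} = \frac{1}{9} \cdot 16 = \frac{16}{9}$)
$X{\left(O \right)} = 5 + 8 O$ ($X{\left(O \right)} = \left(5 + 6 O\right) - - 2 O = \left(5 + 6 O\right) + 2 O = 5 + 8 O$)
$\left(-12660 + X{\left(114 \right)}\right) + P{\left(-42 \right)} = \left(-12660 + \left(5 + 8 \cdot 114\right)\right) + \frac{16}{9} = \left(-12660 + \left(5 + 912\right)\right) + \frac{16}{9} = \left(-12660 + 917\right) + \frac{16}{9} = -11743 + \frac{16}{9} = - \frac{105671}{9}$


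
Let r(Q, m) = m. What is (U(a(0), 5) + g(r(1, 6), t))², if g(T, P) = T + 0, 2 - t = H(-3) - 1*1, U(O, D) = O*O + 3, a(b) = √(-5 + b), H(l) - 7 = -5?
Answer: 16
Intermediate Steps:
H(l) = 2 (H(l) = 7 - 5 = 2)
U(O, D) = 3 + O² (U(O, D) = O² + 3 = 3 + O²)
t = 1 (t = 2 - (2 - 1*1) = 2 - (2 - 1) = 2 - 1*1 = 2 - 1 = 1)
g(T, P) = T
(U(a(0), 5) + g(r(1, 6), t))² = ((3 + (√(-5 + 0))²) + 6)² = ((3 + (√(-5))²) + 6)² = ((3 + (I*√5)²) + 6)² = ((3 - 5) + 6)² = (-2 + 6)² = 4² = 16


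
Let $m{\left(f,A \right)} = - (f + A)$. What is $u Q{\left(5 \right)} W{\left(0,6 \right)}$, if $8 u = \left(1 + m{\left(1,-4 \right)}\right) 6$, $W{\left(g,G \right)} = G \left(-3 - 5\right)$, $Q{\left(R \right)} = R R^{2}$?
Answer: $-18000$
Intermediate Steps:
$Q{\left(R \right)} = R^{3}$
$W{\left(g,G \right)} = - 8 G$ ($W{\left(g,G \right)} = G \left(-8\right) = - 8 G$)
$m{\left(f,A \right)} = - A - f$ ($m{\left(f,A \right)} = - (A + f) = - A - f$)
$u = 3$ ($u = \frac{\left(1 - -3\right) 6}{8} = \frac{\left(1 + \left(4 - 1\right)\right) 6}{8} = \frac{\left(1 + 3\right) 6}{8} = \frac{4 \cdot 6}{8} = \frac{1}{8} \cdot 24 = 3$)
$u Q{\left(5 \right)} W{\left(0,6 \right)} = 3 \cdot 5^{3} \left(\left(-8\right) 6\right) = 3 \cdot 125 \left(-48\right) = 375 \left(-48\right) = -18000$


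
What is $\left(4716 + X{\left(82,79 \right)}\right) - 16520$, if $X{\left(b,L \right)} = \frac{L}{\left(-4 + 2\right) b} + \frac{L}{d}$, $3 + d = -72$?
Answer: $- \frac{145208081}{12300} \approx -11806.0$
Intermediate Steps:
$d = -75$ ($d = -3 - 72 = -75$)
$X{\left(b,L \right)} = - \frac{L}{75} - \frac{L}{2 b}$ ($X{\left(b,L \right)} = \frac{L}{\left(-4 + 2\right) b} + \frac{L}{-75} = \frac{L}{\left(-2\right) b} + L \left(- \frac{1}{75}\right) = L \left(- \frac{1}{2 b}\right) - \frac{L}{75} = - \frac{L}{2 b} - \frac{L}{75} = - \frac{L}{75} - \frac{L}{2 b}$)
$\left(4716 + X{\left(82,79 \right)}\right) - 16520 = \left(4716 - \left(\frac{79}{75} + \frac{79}{2 \cdot 82}\right)\right) - 16520 = \left(4716 - \left(\frac{79}{75} + \frac{79}{2} \cdot \frac{1}{82}\right)\right) - 16520 = \left(4716 - \frac{18881}{12300}\right) - 16520 = \frac{57987919}{12300} - 16520 = - \frac{145208081}{12300}$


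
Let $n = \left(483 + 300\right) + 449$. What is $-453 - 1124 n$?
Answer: $-1385221$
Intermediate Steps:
$n = 1232$ ($n = 783 + 449 = 1232$)
$-453 - 1124 n = -453 - 1384768 = -1385221$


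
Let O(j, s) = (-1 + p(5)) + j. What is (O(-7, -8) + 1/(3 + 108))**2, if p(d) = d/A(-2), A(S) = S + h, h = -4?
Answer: 426409/5476 ≈ 77.869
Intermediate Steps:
A(S) = -4 + S (A(S) = S - 4 = -4 + S)
p(d) = -d/6 (p(d) = d/(-4 - 2) = d/(-6) = d*(-1/6) = -d/6)
O(j, s) = -11/6 + j (O(j, s) = (-1 - 1/6*5) + j = (-1 - 5/6) + j = -11/6 + j)
(O(-7, -8) + 1/(3 + 108))**2 = ((-11/6 - 7) + 1/(3 + 108))**2 = (-53/6 + 1/111)**2 = (-653/74)**2 = 426409/5476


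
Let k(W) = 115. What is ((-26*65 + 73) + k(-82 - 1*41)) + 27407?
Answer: 25905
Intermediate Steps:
((-26*65 + 73) + k(-82 - 1*41)) + 27407 = ((-26*65 + 73) + 115) + 27407 = ((-1690 + 73) + 115) + 27407 = (-1617 + 115) + 27407 = -1502 + 27407 = 25905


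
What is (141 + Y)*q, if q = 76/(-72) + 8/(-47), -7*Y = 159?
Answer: -47702/329 ≈ -144.99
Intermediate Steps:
Y = -159/7 (Y = -⅐*159 = -159/7 ≈ -22.714)
q = -1037/846 (q = 76*(-1/72) + 8*(-1/47) = -19/18 - 8/47 = -1037/846 ≈ -1.2258)
(141 + Y)*q = (141 - 159/7)*(-1037/846) = (828/7)*(-1037/846) = -47702/329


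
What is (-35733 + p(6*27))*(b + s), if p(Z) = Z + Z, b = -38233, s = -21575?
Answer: 2117741472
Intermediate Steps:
p(Z) = 2*Z
(-35733 + p(6*27))*(b + s) = (-35733 + 2*(6*27))*(-38233 - 21575) = (-35733 + 2*162)*(-59808) = (-35733 + 324)*(-59808) = -35409*(-59808) = 2117741472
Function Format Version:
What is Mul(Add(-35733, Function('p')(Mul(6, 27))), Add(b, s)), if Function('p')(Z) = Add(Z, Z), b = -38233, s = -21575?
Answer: 2117741472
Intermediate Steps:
Function('p')(Z) = Mul(2, Z)
Mul(Add(-35733, Function('p')(Mul(6, 27))), Add(b, s)) = Mul(Add(-35733, Mul(2, Mul(6, 27))), Add(-38233, -21575)) = Mul(Add(-35733, Mul(2, 162)), -59808) = Mul(Add(-35733, 324), -59808) = Mul(-35409, -59808) = 2117741472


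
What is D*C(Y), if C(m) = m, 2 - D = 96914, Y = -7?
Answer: 678384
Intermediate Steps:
D = -96912 (D = 2 - 1*96914 = 2 - 96914 = -96912)
D*C(Y) = -96912*(-7) = 678384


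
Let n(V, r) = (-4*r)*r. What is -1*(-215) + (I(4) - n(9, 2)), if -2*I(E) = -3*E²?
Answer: 255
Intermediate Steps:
n(V, r) = -4*r²
I(E) = 3*E²/2 (I(E) = -(-3)*E²/2 = 3*E²/2)
-1*(-215) + (I(4) - n(9, 2)) = -1*(-215) + ((3/2)*4² - (-4)*2²) = 215 + ((3/2)*16 - (-4)*4) = 215 + (24 - 1*(-16)) = 215 + (24 + 16) = 215 + 40 = 255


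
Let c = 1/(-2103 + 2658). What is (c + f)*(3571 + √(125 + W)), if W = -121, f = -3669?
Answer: -2425226154/185 ≈ -1.3109e+7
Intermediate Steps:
c = 1/555 ≈ 0.0018018
(c + f)*(3571 + √(125 + W)) = (1/555 - 3669)*(3571 + √(125 - 121)) = -2036294*(3571 + √4)/555 = -2036294*(3571 + 2)/555 = -2036294/555*3573 = -2425226154/185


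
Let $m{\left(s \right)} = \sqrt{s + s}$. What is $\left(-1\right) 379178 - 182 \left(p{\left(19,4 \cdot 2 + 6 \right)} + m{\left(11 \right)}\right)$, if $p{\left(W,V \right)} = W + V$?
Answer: $-385184 - 182 \sqrt{22} \approx -3.8604 \cdot 10^{5}$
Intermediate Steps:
$m{\left(s \right)} = \sqrt{2} \sqrt{s}$ ($m{\left(s \right)} = \sqrt{2 s} = \sqrt{2} \sqrt{s}$)
$p{\left(W,V \right)} = V + W$
$\left(-1\right) 379178 - 182 \left(p{\left(19,4 \cdot 2 + 6 \right)} + m{\left(11 \right)}\right) = \left(-1\right) 379178 - 182 \left(\left(\left(4 \cdot 2 + 6\right) + 19\right) + \sqrt{2} \sqrt{11}\right) = -379178 - 182 \left(\left(\left(8 + 6\right) + 19\right) + \sqrt{22}\right) = -379178 - 182 \left(\left(14 + 19\right) + \sqrt{22}\right) = -379178 - 182 \left(33 + \sqrt{22}\right) = -379178 - \left(6006 + 182 \sqrt{22}\right) = -385184 - 182 \sqrt{22}$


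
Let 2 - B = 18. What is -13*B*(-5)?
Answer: -1040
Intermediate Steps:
B = -16 (B = 2 - 1*18 = 2 - 18 = -16)
-13*B*(-5) = -13*(-16)*(-5) = 208*(-5) = -1040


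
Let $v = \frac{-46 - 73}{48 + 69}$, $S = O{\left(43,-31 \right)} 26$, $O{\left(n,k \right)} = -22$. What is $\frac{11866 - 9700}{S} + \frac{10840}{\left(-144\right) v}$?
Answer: $\frac{1195034}{17017} \approx 70.226$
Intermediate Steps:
$S = -572$ ($S = \left(-22\right) 26 = -572$)
$v = - \frac{119}{117} \approx -1.0171$
$\frac{11866 - 9700}{S} + \frac{10840}{\left(-144\right) v} = \frac{11866 - 9700}{-572} + \frac{10840}{\left(-144\right) \left(- \frac{119}{117}\right)} = 2166 \left(- \frac{1}{572}\right) + \frac{10840}{\frac{1904}{13}} = - \frac{1083}{286} + 10840 \cdot \frac{13}{1904} = - \frac{1083}{286} + \frac{17615}{238} = \frac{1195034}{17017}$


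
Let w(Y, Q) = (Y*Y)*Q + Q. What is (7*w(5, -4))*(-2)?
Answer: 1456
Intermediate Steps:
w(Y, Q) = Q + Q*Y² (w(Y, Q) = Y²*Q + Q = Q*Y² + Q = Q + Q*Y²)
(7*w(5, -4))*(-2) = (7*(-4*(1 + 5²)))*(-2) = (7*(-4*(1 + 25)))*(-2) = (7*(-4*26))*(-2) = (7*(-104))*(-2) = -728*(-2) = 1456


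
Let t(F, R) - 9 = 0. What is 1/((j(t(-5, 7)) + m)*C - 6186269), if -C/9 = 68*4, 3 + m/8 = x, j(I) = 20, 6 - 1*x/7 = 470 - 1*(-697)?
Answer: 1/152982691 ≈ 6.5367e-9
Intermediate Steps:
t(F, R) = 9 (t(F, R) = 9 + 0 = 9)
x = -8127 (x = 42 - 7*(470 - 1*(-697)) = 42 - 7*(470 + 697) = 42 - 7*1167 = 42 - 8169 = -8127)
m = -65040 (m = -24 + 8*(-8127) = -24 - 65016 = -65040)
C = -2448 (C = -612*4 = -9*272 = -2448)
1/((j(t(-5, 7)) + m)*C - 6186269) = 1/((20 - 65040)*(-2448) - 6186269) = 1/(-65020*(-2448) - 6186269) = 1/(159168960 - 6186269) = 1/152982691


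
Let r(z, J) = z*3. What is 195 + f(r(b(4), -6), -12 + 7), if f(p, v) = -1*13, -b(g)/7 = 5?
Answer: 182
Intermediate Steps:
b(g) = -35 (b(g) = -7*5 = -35)
r(z, J) = 3*z
f(p, v) = -13
195 + f(r(b(4), -6), -12 + 7) = 195 - 13 = 182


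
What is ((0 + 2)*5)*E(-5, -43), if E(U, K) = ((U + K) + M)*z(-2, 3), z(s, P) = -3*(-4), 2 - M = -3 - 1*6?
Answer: -4440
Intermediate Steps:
M = 11 (M = 2 - (-3 - 1*6) = 2 - (-3 - 6) = 2 - 1*(-9) = 2 + 9 = 11)
z(s, P) = 12
E(U, K) = 132 + 12*K + 12*U (E(U, K) = ((U + K) + 11)*12 = ((K + U) + 11)*12 = (11 + K + U)*12 = 132 + 12*K + 12*U)
((0 + 2)*5)*E(-5, -43) = ((0 + 2)*5)*(132 + 12*(-43) + 12*(-5)) = (2*5)*(132 - 516 - 60) = 10*(-444) = -4440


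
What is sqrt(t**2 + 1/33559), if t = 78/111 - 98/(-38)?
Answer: 20*sqrt(10945887331)/637621 ≈ 3.2817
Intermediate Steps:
t = 2307/703 (t = 78*(1/111) - 98*(-1/38) = 26/37 + 49/19 = 2307/703 ≈ 3.2817)
sqrt(t**2 + 1/33559) = sqrt((2307/703)**2 + 1/33559) = sqrt(5322249/494209 + 1/33559) = sqrt(4827293200/448247563) = 20*sqrt(10945887331)/637621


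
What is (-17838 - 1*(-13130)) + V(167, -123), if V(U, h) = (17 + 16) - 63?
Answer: -4738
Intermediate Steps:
V(U, h) = -30 (V(U, h) = 33 - 63 = -30)
(-17838 - 1*(-13130)) + V(167, -123) = (-17838 - 1*(-13130)) - 30 = (-17838 + 13130) - 30 = -4708 - 30 = -4738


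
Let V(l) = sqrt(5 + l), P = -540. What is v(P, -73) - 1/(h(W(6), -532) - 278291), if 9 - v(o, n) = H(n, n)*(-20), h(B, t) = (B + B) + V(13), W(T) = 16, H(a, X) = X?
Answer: -37449376944718/25809357021 + sqrt(2)/25809357021 ≈ -1451.0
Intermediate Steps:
h(B, t) = 2*B + 3*sqrt(2) (h(B, t) = (B + B) + sqrt(5 + 13) = 2*B + sqrt(18) = 2*B + 3*sqrt(2))
v(o, n) = 9 + 20*n (v(o, n) = 9 - n*(-20) = 9 - (-20)*n = 9 + 20*n)
v(P, -73) - 1/(h(W(6), -532) - 278291) = (9 + 20*(-73)) - 1/((2*16 + 3*sqrt(2)) - 278291) = (9 - 1460) - 1/((32 + 3*sqrt(2)) - 278291) = -1451 - 1/(-278259 + 3*sqrt(2))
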